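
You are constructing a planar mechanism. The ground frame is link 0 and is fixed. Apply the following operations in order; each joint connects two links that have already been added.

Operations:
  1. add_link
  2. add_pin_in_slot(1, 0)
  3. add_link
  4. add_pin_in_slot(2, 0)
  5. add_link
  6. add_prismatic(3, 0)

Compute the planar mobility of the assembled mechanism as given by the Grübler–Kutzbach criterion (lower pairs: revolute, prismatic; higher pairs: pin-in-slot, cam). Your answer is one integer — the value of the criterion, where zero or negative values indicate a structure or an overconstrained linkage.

(L,J1,J2)=(1,0,0); link0 fixed
link1: (2,0,0)
PS 1-0 [J2]: (2,0,1)
link2: (3,0,1)
PS 2-0 [J2]: (3,0,2)
link3: (4,0,2)
P 3-0 [J1]: (4,1,2)
Grübler: 3·3 − 2·1 − 2 = 5

M = 5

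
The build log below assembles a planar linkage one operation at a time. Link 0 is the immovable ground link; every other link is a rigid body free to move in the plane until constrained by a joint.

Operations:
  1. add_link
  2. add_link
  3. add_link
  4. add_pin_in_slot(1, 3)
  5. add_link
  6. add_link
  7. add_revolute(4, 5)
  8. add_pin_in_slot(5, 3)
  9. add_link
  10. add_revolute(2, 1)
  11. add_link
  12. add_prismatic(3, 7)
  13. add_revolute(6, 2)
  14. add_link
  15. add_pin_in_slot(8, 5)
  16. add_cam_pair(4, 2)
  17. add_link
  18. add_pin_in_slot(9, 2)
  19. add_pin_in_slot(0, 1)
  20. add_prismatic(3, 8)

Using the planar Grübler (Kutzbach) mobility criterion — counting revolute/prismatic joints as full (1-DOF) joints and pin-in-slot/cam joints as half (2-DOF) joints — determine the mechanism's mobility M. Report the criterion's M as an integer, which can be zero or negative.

M = 11

(L,J1,J2)=(1,0,0); link0 fixed
link1: (2,0,0)
link2: (3,0,0)
link3: (4,0,0)
PS 1-3 [J2]: (4,0,1)
link4: (5,0,1)
link5: (6,0,1)
R 4-5 [J1]: (6,1,1)
PS 5-3 [J2]: (6,1,2)
link6: (7,1,2)
R 2-1 [J1]: (7,2,2)
link7: (8,2,2)
P 3-7 [J1]: (8,3,2)
R 6-2 [J1]: (8,4,2)
link8: (9,4,2)
PS 8-5 [J2]: (9,4,3)
C 4-2 [J2]: (9,4,4)
link9: (10,4,4)
PS 9-2 [J2]: (10,4,5)
PS 0-1 [J2]: (10,4,6)
P 3-8 [J1]: (10,5,6)
Grübler: 3·9 − 2·5 − 6 = 11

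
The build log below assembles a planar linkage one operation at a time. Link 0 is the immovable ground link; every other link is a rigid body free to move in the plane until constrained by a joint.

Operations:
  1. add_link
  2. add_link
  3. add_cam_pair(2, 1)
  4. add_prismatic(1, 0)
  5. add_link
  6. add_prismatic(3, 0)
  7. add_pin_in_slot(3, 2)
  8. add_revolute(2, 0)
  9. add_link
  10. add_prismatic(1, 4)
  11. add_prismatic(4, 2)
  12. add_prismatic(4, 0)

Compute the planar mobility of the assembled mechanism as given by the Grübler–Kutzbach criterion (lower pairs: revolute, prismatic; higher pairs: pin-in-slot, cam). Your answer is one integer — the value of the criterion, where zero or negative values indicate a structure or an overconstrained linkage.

L=1 J1=0 J2=0
add link → L=2 J1=0 J2=0
add link → L=3 J1=0 J2=0
C@2,1 dof=2 J2 → L=3 J1=0 J2=1
P@1,0 dof=1 J1 → L=3 J1=1 J2=1
add link → L=4 J1=1 J2=1
P@3,0 dof=1 J1 → L=4 J1=2 J2=1
PS@3,2 dof=2 J2 → L=4 J1=2 J2=2
R@2,0 dof=1 J1 → L=4 J1=3 J2=2
add link → L=5 J1=3 J2=2
P@1,4 dof=1 J1 → L=5 J1=4 J2=2
P@4,2 dof=1 J1 → L=5 J1=5 J2=2
P@4,0 dof=1 J1 → L=5 J1=6 J2=2
M=3(L−1)−2J1−J2=3·4−2·6−2=-2

M = -2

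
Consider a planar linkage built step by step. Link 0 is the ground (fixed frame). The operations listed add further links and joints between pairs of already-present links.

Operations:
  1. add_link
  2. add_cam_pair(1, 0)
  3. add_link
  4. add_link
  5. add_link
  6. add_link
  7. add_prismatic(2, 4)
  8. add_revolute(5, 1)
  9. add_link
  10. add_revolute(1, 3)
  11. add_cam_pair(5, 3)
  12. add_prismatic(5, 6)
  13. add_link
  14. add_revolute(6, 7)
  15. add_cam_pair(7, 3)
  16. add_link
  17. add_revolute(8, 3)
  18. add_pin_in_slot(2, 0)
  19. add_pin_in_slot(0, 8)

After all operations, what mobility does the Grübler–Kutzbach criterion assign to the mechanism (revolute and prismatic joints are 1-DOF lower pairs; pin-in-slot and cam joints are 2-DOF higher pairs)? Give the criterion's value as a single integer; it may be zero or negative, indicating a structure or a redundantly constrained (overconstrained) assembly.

M = 7

L=1 J1=0 J2=0
add link → L=2 J1=0 J2=0
C@1,0 dof=2 J2 → L=2 J1=0 J2=1
add link → L=3 J1=0 J2=1
add link → L=4 J1=0 J2=1
add link → L=5 J1=0 J2=1
add link → L=6 J1=0 J2=1
P@2,4 dof=1 J1 → L=6 J1=1 J2=1
R@5,1 dof=1 J1 → L=6 J1=2 J2=1
add link → L=7 J1=2 J2=1
R@1,3 dof=1 J1 → L=7 J1=3 J2=1
C@5,3 dof=2 J2 → L=7 J1=3 J2=2
P@5,6 dof=1 J1 → L=7 J1=4 J2=2
add link → L=8 J1=4 J2=2
R@6,7 dof=1 J1 → L=8 J1=5 J2=2
C@7,3 dof=2 J2 → L=8 J1=5 J2=3
add link → L=9 J1=5 J2=3
R@8,3 dof=1 J1 → L=9 J1=6 J2=3
PS@2,0 dof=2 J2 → L=9 J1=6 J2=4
PS@0,8 dof=2 J2 → L=9 J1=6 J2=5
M=3(L−1)−2J1−J2=3·8−2·6−5=7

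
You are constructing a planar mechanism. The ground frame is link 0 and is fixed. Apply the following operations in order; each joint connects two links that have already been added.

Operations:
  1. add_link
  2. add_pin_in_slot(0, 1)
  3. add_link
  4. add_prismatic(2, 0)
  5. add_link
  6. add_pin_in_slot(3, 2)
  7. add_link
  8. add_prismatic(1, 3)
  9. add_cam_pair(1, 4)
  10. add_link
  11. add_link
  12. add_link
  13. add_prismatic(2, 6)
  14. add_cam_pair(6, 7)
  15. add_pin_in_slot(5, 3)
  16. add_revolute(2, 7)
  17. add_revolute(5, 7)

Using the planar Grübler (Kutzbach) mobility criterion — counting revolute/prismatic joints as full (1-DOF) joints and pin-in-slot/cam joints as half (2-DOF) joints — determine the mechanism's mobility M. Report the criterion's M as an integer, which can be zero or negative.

(L,J1,J2)=(1,0,0); link0 fixed
link1: (2,0,0)
PS 0-1 [J2]: (2,0,1)
link2: (3,0,1)
P 2-0 [J1]: (3,1,1)
link3: (4,1,1)
PS 3-2 [J2]: (4,1,2)
link4: (5,1,2)
P 1-3 [J1]: (5,2,2)
C 1-4 [J2]: (5,2,3)
link5: (6,2,3)
link6: (7,2,3)
link7: (8,2,3)
P 2-6 [J1]: (8,3,3)
C 6-7 [J2]: (8,3,4)
PS 5-3 [J2]: (8,3,5)
R 2-7 [J1]: (8,4,5)
R 5-7 [J1]: (8,5,5)
Grübler: 3·7 − 2·5 − 5 = 6

M = 6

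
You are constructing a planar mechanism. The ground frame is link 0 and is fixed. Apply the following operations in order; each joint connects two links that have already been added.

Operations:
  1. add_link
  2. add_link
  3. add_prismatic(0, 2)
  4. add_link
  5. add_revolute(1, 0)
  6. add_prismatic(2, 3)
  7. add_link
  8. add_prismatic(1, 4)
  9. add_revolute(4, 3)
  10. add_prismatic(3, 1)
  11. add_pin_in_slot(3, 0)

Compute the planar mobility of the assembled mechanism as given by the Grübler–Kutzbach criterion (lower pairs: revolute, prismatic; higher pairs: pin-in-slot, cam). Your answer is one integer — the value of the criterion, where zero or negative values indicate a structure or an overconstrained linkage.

M = -1

[1;0;0] (link 0 is ground)
L+ [2;0;0]
L+ [3;0;0]
P(0,2)∈J1 [3;1;0]
L+ [4;1;0]
R(1,0)∈J1 [4;2;0]
P(2,3)∈J1 [4;3;0]
L+ [5;3;0]
P(1,4)∈J1 [5;4;0]
R(4,3)∈J1 [5;5;0]
P(3,1)∈J1 [5;6;0]
PS(3,0)∈J2 [5;6;1]
mobility = 12 − 12 − 1 = -1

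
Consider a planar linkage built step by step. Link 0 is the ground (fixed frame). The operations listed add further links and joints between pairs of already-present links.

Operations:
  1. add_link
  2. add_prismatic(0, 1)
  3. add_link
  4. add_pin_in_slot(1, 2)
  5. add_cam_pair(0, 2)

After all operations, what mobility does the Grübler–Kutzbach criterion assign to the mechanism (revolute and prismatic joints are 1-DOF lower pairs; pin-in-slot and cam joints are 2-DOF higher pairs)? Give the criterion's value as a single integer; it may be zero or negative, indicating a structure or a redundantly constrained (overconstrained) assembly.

link 0 = ground. State L|J1|J2 = 1|0|0
+link1  2|0|0
P(0,1) f=1→J1  2|1|0
+link2  3|1|0
PS(1,2) f=2→J2  3|1|1
C(0,2) f=2→J2  3|1|2
M = 3(3−1)−2·1−2 = 6−2−2 = 2

M = 2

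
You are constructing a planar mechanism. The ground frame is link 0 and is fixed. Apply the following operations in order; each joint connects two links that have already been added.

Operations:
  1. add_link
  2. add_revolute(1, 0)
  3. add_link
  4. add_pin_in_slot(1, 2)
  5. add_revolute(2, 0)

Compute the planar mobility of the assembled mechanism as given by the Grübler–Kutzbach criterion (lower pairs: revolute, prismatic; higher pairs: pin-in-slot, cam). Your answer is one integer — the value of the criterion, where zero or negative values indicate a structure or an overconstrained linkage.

[1;0;0] (link 0 is ground)
L+ [2;0;0]
R(1,0)∈J1 [2;1;0]
L+ [3;1;0]
PS(1,2)∈J2 [3;1;1]
R(2,0)∈J1 [3;2;1]
mobility = 6 − 4 − 1 = 1

M = 1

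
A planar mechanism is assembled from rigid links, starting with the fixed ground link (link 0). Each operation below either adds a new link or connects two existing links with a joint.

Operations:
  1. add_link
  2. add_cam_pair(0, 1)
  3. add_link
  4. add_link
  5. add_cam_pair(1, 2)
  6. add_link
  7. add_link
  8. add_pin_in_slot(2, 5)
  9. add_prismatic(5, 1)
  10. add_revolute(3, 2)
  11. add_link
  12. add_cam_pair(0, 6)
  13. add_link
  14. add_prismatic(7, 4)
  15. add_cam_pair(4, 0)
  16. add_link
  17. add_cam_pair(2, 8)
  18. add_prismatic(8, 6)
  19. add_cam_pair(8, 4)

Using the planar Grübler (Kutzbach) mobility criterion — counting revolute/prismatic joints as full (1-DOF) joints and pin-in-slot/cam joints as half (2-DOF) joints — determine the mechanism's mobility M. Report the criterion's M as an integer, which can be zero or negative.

(L,J1,J2)=(1,0,0); link0 fixed
link1: (2,0,0)
C 0-1 [J2]: (2,0,1)
link2: (3,0,1)
link3: (4,0,1)
C 1-2 [J2]: (4,0,2)
link4: (5,0,2)
link5: (6,0,2)
PS 2-5 [J2]: (6,0,3)
P 5-1 [J1]: (6,1,3)
R 3-2 [J1]: (6,2,3)
link6: (7,2,3)
C 0-6 [J2]: (7,2,4)
link7: (8,2,4)
P 7-4 [J1]: (8,3,4)
C 4-0 [J2]: (8,3,5)
link8: (9,3,5)
C 2-8 [J2]: (9,3,6)
P 8-6 [J1]: (9,4,6)
C 8-4 [J2]: (9,4,7)
Grübler: 3·8 − 2·4 − 7 = 9

M = 9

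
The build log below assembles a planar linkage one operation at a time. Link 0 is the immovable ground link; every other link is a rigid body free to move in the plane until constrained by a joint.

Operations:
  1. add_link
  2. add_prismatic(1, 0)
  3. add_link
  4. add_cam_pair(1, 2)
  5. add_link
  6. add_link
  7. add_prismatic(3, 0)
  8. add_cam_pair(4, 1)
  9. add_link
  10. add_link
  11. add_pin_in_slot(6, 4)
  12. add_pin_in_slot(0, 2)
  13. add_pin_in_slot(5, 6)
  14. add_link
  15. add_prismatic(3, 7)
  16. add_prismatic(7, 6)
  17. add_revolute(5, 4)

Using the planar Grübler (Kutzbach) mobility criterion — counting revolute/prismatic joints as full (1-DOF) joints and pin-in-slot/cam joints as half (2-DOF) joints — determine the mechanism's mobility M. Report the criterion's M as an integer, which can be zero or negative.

ground; <1,0,0>
#1 <2,0,0>
P:1↔0 J1 <2,1,0>
#2 <3,1,0>
C:1↔2 J2 <3,1,1>
#3 <4,1,1>
#4 <5,1,1>
P:3↔0 J1 <5,2,1>
C:4↔1 J2 <5,2,2>
#5 <6,2,2>
#6 <7,2,2>
PS:6↔4 J2 <7,2,3>
PS:0↔2 J2 <7,2,4>
PS:5↔6 J2 <7,2,5>
#7 <8,2,5>
P:3↔7 J1 <8,3,5>
P:7↔6 J1 <8,4,5>
R:5↔4 J1 <8,5,5>
3×7 − 2×5 − 1×5 = 6

M = 6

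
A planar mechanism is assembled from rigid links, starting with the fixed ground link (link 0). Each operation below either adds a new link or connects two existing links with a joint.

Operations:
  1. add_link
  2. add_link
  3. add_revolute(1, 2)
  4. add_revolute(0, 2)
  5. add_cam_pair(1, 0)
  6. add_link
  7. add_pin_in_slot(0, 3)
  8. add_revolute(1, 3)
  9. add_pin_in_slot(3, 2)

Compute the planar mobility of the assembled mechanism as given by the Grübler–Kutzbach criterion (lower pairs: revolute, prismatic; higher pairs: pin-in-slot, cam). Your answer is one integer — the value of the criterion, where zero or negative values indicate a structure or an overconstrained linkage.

ground; <1,0,0>
#1 <2,0,0>
#2 <3,0,0>
R:1↔2 J1 <3,1,0>
R:0↔2 J1 <3,2,0>
C:1↔0 J2 <3,2,1>
#3 <4,2,1>
PS:0↔3 J2 <4,2,2>
R:1↔3 J1 <4,3,2>
PS:3↔2 J2 <4,3,3>
3×3 − 2×3 − 1×3 = 0

M = 0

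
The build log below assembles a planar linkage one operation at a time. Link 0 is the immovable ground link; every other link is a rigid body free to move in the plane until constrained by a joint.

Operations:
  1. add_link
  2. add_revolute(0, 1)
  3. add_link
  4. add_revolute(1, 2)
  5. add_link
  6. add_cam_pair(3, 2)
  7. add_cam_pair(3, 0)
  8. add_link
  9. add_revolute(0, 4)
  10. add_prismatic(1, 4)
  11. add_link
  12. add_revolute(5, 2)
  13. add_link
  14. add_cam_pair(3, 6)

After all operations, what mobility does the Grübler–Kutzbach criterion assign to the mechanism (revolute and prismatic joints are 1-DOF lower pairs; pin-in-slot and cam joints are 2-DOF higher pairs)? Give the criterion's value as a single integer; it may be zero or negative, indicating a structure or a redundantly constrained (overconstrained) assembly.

link 0 = ground. State L|J1|J2 = 1|0|0
+link1  2|0|0
R(0,1) f=1→J1  2|1|0
+link2  3|1|0
R(1,2) f=1→J1  3|2|0
+link3  4|2|0
C(3,2) f=2→J2  4|2|1
C(3,0) f=2→J2  4|2|2
+link4  5|2|2
R(0,4) f=1→J1  5|3|2
P(1,4) f=1→J1  5|4|2
+link5  6|4|2
R(5,2) f=1→J1  6|5|2
+link6  7|5|2
C(3,6) f=2→J2  7|5|3
M = 3(7−1)−2·5−3 = 18−10−3 = 5

M = 5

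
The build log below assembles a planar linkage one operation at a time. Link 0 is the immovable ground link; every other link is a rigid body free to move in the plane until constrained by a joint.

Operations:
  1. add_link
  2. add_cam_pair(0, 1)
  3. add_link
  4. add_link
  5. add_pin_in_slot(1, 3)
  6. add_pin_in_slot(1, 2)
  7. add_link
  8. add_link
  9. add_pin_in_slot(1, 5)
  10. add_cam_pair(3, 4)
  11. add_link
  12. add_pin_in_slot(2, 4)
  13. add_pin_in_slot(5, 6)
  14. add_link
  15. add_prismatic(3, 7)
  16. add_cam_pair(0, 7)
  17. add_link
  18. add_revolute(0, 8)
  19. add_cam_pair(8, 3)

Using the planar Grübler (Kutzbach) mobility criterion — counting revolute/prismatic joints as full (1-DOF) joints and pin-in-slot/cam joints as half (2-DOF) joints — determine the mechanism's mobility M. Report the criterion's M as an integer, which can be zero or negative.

M = 11

L=1 J1=0 J2=0
add link → L=2 J1=0 J2=0
C@0,1 dof=2 J2 → L=2 J1=0 J2=1
add link → L=3 J1=0 J2=1
add link → L=4 J1=0 J2=1
PS@1,3 dof=2 J2 → L=4 J1=0 J2=2
PS@1,2 dof=2 J2 → L=4 J1=0 J2=3
add link → L=5 J1=0 J2=3
add link → L=6 J1=0 J2=3
PS@1,5 dof=2 J2 → L=6 J1=0 J2=4
C@3,4 dof=2 J2 → L=6 J1=0 J2=5
add link → L=7 J1=0 J2=5
PS@2,4 dof=2 J2 → L=7 J1=0 J2=6
PS@5,6 dof=2 J2 → L=7 J1=0 J2=7
add link → L=8 J1=0 J2=7
P@3,7 dof=1 J1 → L=8 J1=1 J2=7
C@0,7 dof=2 J2 → L=8 J1=1 J2=8
add link → L=9 J1=1 J2=8
R@0,8 dof=1 J1 → L=9 J1=2 J2=8
C@8,3 dof=2 J2 → L=9 J1=2 J2=9
M=3(L−1)−2J1−J2=3·8−2·2−9=11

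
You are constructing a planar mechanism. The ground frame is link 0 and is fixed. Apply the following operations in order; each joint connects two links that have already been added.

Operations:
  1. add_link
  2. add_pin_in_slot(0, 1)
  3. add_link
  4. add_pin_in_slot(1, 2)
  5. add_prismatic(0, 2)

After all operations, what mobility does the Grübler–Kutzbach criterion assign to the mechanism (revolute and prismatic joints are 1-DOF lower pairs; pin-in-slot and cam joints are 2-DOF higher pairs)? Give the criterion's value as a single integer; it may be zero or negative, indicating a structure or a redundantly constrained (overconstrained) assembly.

M = 2

link 0 = ground. State L|J1|J2 = 1|0|0
+link1  2|0|0
PS(0,1) f=2→J2  2|0|1
+link2  3|0|1
PS(1,2) f=2→J2  3|0|2
P(0,2) f=1→J1  3|1|2
M = 3(3−1)−2·1−2 = 6−2−2 = 2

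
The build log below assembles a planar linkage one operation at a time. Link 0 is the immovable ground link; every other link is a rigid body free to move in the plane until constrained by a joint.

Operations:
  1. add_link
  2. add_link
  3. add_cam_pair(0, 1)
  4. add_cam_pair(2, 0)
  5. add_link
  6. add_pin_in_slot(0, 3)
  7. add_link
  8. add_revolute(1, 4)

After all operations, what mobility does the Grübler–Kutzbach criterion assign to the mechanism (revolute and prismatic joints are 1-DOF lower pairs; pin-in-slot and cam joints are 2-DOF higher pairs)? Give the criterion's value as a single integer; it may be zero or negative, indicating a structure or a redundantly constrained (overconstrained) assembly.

(L,J1,J2)=(1,0,0); link0 fixed
link1: (2,0,0)
link2: (3,0,0)
C 0-1 [J2]: (3,0,1)
C 2-0 [J2]: (3,0,2)
link3: (4,0,2)
PS 0-3 [J2]: (4,0,3)
link4: (5,0,3)
R 1-4 [J1]: (5,1,3)
Grübler: 3·4 − 2·1 − 3 = 7

M = 7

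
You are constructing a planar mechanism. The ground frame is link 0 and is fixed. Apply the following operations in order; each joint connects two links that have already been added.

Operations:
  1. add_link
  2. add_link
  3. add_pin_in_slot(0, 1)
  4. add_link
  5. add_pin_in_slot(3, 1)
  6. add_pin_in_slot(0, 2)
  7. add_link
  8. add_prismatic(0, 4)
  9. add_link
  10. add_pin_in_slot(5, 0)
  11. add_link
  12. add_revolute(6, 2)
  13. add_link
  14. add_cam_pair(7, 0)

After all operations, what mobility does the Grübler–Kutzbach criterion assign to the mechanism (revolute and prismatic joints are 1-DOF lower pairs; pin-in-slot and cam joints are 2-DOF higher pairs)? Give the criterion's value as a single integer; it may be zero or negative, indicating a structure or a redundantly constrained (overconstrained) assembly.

[1;0;0] (link 0 is ground)
L+ [2;0;0]
L+ [3;0;0]
PS(0,1)∈J2 [3;0;1]
L+ [4;0;1]
PS(3,1)∈J2 [4;0;2]
PS(0,2)∈J2 [4;0;3]
L+ [5;0;3]
P(0,4)∈J1 [5;1;3]
L+ [6;1;3]
PS(5,0)∈J2 [6;1;4]
L+ [7;1;4]
R(6,2)∈J1 [7;2;4]
L+ [8;2;4]
C(7,0)∈J2 [8;2;5]
mobility = 21 − 4 − 5 = 12

M = 12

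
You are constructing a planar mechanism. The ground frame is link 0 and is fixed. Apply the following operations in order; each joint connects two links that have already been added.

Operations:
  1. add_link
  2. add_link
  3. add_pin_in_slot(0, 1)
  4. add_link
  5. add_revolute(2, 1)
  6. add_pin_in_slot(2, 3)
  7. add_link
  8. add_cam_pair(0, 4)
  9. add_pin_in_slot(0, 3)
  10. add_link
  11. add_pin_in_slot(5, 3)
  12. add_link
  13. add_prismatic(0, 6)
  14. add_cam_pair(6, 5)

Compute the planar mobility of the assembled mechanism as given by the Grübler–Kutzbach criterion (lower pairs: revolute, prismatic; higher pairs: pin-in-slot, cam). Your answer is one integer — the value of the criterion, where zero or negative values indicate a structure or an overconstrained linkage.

[1;0;0] (link 0 is ground)
L+ [2;0;0]
L+ [3;0;0]
PS(0,1)∈J2 [3;0;1]
L+ [4;0;1]
R(2,1)∈J1 [4;1;1]
PS(2,3)∈J2 [4;1;2]
L+ [5;1;2]
C(0,4)∈J2 [5;1;3]
PS(0,3)∈J2 [5;1;4]
L+ [6;1;4]
PS(5,3)∈J2 [6;1;5]
L+ [7;1;5]
P(0,6)∈J1 [7;2;5]
C(6,5)∈J2 [7;2;6]
mobility = 18 − 4 − 6 = 8

M = 8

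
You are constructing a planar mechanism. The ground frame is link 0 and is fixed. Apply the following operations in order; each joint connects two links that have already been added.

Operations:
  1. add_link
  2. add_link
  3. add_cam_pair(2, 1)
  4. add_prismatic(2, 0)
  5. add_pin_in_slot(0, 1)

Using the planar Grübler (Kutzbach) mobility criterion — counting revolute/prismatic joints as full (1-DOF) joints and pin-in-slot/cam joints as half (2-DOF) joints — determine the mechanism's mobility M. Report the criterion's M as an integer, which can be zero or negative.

link 0 = ground. State L|J1|J2 = 1|0|0
+link1  2|0|0
+link2  3|0|0
C(2,1) f=2→J2  3|0|1
P(2,0) f=1→J1  3|1|1
PS(0,1) f=2→J2  3|1|2
M = 3(3−1)−2·1−2 = 6−2−2 = 2

M = 2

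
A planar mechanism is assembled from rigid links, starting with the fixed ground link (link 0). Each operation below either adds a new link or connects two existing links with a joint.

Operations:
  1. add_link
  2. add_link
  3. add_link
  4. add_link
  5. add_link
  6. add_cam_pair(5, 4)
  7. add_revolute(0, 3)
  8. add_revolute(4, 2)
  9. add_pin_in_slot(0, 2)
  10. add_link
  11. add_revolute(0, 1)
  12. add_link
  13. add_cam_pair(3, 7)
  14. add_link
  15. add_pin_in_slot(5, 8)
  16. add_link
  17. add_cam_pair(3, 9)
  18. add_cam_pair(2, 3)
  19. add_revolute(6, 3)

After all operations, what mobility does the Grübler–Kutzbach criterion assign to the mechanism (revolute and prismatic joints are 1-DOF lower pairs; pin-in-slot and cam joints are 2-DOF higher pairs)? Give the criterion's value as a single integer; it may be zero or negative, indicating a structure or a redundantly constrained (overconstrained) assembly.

[1;0;0] (link 0 is ground)
L+ [2;0;0]
L+ [3;0;0]
L+ [4;0;0]
L+ [5;0;0]
L+ [6;0;0]
C(5,4)∈J2 [6;0;1]
R(0,3)∈J1 [6;1;1]
R(4,2)∈J1 [6;2;1]
PS(0,2)∈J2 [6;2;2]
L+ [7;2;2]
R(0,1)∈J1 [7;3;2]
L+ [8;3;2]
C(3,7)∈J2 [8;3;3]
L+ [9;3;3]
PS(5,8)∈J2 [9;3;4]
L+ [10;3;4]
C(3,9)∈J2 [10;3;5]
C(2,3)∈J2 [10;3;6]
R(6,3)∈J1 [10;4;6]
mobility = 27 − 8 − 6 = 13

M = 13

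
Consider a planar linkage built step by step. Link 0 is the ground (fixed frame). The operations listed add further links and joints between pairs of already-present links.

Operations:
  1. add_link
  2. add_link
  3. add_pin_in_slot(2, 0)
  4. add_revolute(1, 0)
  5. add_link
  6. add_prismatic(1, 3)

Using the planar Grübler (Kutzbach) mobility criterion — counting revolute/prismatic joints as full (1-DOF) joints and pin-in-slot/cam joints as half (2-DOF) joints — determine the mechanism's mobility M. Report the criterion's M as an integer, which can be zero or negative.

[1;0;0] (link 0 is ground)
L+ [2;0;0]
L+ [3;0;0]
PS(2,0)∈J2 [3;0;1]
R(1,0)∈J1 [3;1;1]
L+ [4;1;1]
P(1,3)∈J1 [4;2;1]
mobility = 9 − 4 − 1 = 4

M = 4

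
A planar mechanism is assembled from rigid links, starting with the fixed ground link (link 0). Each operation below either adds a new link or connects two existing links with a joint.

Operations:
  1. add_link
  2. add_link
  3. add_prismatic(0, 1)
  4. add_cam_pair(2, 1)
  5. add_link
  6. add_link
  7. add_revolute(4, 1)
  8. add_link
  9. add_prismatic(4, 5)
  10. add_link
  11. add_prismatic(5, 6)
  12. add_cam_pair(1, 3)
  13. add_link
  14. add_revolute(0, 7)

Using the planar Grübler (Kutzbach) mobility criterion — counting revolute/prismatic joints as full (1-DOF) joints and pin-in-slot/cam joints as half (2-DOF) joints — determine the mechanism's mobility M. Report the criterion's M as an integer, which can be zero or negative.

ground; <1,0,0>
#1 <2,0,0>
#2 <3,0,0>
P:0↔1 J1 <3,1,0>
C:2↔1 J2 <3,1,1>
#3 <4,1,1>
#4 <5,1,1>
R:4↔1 J1 <5,2,1>
#5 <6,2,1>
P:4↔5 J1 <6,3,1>
#6 <7,3,1>
P:5↔6 J1 <7,4,1>
C:1↔3 J2 <7,4,2>
#7 <8,4,2>
R:0↔7 J1 <8,5,2>
3×7 − 2×5 − 1×2 = 9

M = 9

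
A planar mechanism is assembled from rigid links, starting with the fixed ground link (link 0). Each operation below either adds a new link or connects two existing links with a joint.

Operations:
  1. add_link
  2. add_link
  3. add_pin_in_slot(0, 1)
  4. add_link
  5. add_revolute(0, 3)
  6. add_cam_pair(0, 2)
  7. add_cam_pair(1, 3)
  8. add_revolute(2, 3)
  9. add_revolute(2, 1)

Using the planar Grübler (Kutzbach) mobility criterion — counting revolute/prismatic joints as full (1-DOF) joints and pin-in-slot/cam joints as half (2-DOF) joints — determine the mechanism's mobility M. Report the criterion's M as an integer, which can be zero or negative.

link 0 = ground. State L|J1|J2 = 1|0|0
+link1  2|0|0
+link2  3|0|0
PS(0,1) f=2→J2  3|0|1
+link3  4|0|1
R(0,3) f=1→J1  4|1|1
C(0,2) f=2→J2  4|1|2
C(1,3) f=2→J2  4|1|3
R(2,3) f=1→J1  4|2|3
R(2,1) f=1→J1  4|3|3
M = 3(4−1)−2·3−3 = 9−6−3 = 0

M = 0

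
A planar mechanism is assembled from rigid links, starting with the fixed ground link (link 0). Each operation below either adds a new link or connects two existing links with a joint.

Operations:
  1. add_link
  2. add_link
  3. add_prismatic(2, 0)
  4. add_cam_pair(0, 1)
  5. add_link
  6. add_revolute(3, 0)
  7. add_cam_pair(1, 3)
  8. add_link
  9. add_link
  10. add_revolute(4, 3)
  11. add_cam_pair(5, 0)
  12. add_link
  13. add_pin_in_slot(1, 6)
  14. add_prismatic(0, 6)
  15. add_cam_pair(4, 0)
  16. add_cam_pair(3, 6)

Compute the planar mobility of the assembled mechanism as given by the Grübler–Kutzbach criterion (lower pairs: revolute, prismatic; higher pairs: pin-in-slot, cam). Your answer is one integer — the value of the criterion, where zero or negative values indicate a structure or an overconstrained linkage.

M = 4

[1;0;0] (link 0 is ground)
L+ [2;0;0]
L+ [3;0;0]
P(2,0)∈J1 [3;1;0]
C(0,1)∈J2 [3;1;1]
L+ [4;1;1]
R(3,0)∈J1 [4;2;1]
C(1,3)∈J2 [4;2;2]
L+ [5;2;2]
L+ [6;2;2]
R(4,3)∈J1 [6;3;2]
C(5,0)∈J2 [6;3;3]
L+ [7;3;3]
PS(1,6)∈J2 [7;3;4]
P(0,6)∈J1 [7;4;4]
C(4,0)∈J2 [7;4;5]
C(3,6)∈J2 [7;4;6]
mobility = 18 − 8 − 6 = 4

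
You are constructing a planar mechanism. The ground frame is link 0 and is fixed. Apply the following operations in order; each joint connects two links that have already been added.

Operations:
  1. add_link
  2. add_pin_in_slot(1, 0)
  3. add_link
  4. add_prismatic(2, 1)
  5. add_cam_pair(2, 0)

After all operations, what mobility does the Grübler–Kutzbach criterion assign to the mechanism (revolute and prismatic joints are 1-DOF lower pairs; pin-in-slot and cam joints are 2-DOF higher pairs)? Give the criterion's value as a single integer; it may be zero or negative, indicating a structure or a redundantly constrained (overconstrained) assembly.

link 0 = ground. State L|J1|J2 = 1|0|0
+link1  2|0|0
PS(1,0) f=2→J2  2|0|1
+link2  3|0|1
P(2,1) f=1→J1  3|1|1
C(2,0) f=2→J2  3|1|2
M = 3(3−1)−2·1−2 = 6−2−2 = 2

M = 2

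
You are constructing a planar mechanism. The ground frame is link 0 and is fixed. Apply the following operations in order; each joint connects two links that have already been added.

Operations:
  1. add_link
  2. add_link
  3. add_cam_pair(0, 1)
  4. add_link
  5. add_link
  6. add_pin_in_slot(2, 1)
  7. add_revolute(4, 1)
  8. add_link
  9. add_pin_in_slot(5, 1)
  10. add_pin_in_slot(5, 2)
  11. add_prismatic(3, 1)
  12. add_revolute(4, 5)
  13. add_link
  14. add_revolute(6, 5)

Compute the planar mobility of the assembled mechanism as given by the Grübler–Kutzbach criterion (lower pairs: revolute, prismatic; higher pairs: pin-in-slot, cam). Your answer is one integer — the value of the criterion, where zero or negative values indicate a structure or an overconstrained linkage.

M = 6

ground; <1,0,0>
#1 <2,0,0>
#2 <3,0,0>
C:0↔1 J2 <3,0,1>
#3 <4,0,1>
#4 <5,0,1>
PS:2↔1 J2 <5,0,2>
R:4↔1 J1 <5,1,2>
#5 <6,1,2>
PS:5↔1 J2 <6,1,3>
PS:5↔2 J2 <6,1,4>
P:3↔1 J1 <6,2,4>
R:4↔5 J1 <6,3,4>
#6 <7,3,4>
R:6↔5 J1 <7,4,4>
3×6 − 2×4 − 1×4 = 6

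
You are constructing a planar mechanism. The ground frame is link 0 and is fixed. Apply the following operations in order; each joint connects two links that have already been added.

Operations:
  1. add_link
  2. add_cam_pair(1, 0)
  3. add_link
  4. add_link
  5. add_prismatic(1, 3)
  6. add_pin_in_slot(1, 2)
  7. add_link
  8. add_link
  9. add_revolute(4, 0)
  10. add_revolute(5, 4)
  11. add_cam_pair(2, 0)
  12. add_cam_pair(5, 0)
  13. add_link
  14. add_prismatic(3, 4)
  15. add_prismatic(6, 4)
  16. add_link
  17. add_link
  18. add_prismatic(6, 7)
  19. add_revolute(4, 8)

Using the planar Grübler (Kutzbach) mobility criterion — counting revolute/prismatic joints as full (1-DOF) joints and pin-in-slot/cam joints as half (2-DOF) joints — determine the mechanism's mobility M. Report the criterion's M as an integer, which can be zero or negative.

M = 6

link 0 = ground. State L|J1|J2 = 1|0|0
+link1  2|0|0
C(1,0) f=2→J2  2|0|1
+link2  3|0|1
+link3  4|0|1
P(1,3) f=1→J1  4|1|1
PS(1,2) f=2→J2  4|1|2
+link4  5|1|2
+link5  6|1|2
R(4,0) f=1→J1  6|2|2
R(5,4) f=1→J1  6|3|2
C(2,0) f=2→J2  6|3|3
C(5,0) f=2→J2  6|3|4
+link6  7|3|4
P(3,4) f=1→J1  7|4|4
P(6,4) f=1→J1  7|5|4
+link7  8|5|4
+link8  9|5|4
P(6,7) f=1→J1  9|6|4
R(4,8) f=1→J1  9|7|4
M = 3(9−1)−2·7−4 = 24−14−4 = 6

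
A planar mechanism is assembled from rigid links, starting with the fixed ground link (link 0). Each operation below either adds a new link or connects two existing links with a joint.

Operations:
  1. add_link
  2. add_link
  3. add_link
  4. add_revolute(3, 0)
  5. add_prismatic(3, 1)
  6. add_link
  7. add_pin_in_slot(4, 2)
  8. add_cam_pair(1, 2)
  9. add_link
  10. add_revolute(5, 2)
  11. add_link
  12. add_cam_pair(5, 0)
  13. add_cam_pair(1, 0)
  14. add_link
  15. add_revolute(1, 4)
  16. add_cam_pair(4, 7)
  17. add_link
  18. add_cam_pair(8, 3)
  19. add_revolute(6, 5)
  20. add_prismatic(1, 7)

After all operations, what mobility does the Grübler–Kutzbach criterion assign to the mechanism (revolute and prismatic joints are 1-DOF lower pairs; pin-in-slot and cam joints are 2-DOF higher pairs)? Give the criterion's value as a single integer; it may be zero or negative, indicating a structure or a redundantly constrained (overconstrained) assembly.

(L,J1,J2)=(1,0,0); link0 fixed
link1: (2,0,0)
link2: (3,0,0)
link3: (4,0,0)
R 3-0 [J1]: (4,1,0)
P 3-1 [J1]: (4,2,0)
link4: (5,2,0)
PS 4-2 [J2]: (5,2,1)
C 1-2 [J2]: (5,2,2)
link5: (6,2,2)
R 5-2 [J1]: (6,3,2)
link6: (7,3,2)
C 5-0 [J2]: (7,3,3)
C 1-0 [J2]: (7,3,4)
link7: (8,3,4)
R 1-4 [J1]: (8,4,4)
C 4-7 [J2]: (8,4,5)
link8: (9,4,5)
C 8-3 [J2]: (9,4,6)
R 6-5 [J1]: (9,5,6)
P 1-7 [J1]: (9,6,6)
Grübler: 3·8 − 2·6 − 6 = 6

M = 6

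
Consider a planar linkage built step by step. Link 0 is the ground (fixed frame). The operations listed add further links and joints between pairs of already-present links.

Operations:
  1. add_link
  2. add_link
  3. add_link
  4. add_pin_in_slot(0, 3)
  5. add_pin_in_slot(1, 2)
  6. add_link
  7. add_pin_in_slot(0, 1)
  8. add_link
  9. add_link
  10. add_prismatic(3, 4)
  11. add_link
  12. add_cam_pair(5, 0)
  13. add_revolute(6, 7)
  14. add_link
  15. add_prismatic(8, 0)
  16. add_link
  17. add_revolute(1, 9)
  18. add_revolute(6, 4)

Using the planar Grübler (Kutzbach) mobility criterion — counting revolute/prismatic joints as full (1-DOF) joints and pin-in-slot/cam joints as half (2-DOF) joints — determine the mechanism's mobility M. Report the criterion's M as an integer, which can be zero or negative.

(L,J1,J2)=(1,0,0); link0 fixed
link1: (2,0,0)
link2: (3,0,0)
link3: (4,0,0)
PS 0-3 [J2]: (4,0,1)
PS 1-2 [J2]: (4,0,2)
link4: (5,0,2)
PS 0-1 [J2]: (5,0,3)
link5: (6,0,3)
link6: (7,0,3)
P 3-4 [J1]: (7,1,3)
link7: (8,1,3)
C 5-0 [J2]: (8,1,4)
R 6-7 [J1]: (8,2,4)
link8: (9,2,4)
P 8-0 [J1]: (9,3,4)
link9: (10,3,4)
R 1-9 [J1]: (10,4,4)
R 6-4 [J1]: (10,5,4)
Grübler: 3·9 − 2·5 − 4 = 13

M = 13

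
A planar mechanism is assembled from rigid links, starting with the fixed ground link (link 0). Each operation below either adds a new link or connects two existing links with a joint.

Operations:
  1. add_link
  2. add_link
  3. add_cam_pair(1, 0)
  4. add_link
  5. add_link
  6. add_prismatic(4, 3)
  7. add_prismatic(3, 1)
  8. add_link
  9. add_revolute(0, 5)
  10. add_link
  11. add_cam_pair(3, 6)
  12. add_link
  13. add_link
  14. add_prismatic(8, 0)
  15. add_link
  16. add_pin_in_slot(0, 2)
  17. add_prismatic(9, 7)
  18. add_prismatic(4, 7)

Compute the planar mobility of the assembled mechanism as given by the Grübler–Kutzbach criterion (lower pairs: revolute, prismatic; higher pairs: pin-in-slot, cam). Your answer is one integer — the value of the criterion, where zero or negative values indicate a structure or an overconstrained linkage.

[1;0;0] (link 0 is ground)
L+ [2;0;0]
L+ [3;0;0]
C(1,0)∈J2 [3;0;1]
L+ [4;0;1]
L+ [5;0;1]
P(4,3)∈J1 [5;1;1]
P(3,1)∈J1 [5;2;1]
L+ [6;2;1]
R(0,5)∈J1 [6;3;1]
L+ [7;3;1]
C(3,6)∈J2 [7;3;2]
L+ [8;3;2]
L+ [9;3;2]
P(8,0)∈J1 [9;4;2]
L+ [10;4;2]
PS(0,2)∈J2 [10;4;3]
P(9,7)∈J1 [10;5;3]
P(4,7)∈J1 [10;6;3]
mobility = 27 − 12 − 3 = 12

M = 12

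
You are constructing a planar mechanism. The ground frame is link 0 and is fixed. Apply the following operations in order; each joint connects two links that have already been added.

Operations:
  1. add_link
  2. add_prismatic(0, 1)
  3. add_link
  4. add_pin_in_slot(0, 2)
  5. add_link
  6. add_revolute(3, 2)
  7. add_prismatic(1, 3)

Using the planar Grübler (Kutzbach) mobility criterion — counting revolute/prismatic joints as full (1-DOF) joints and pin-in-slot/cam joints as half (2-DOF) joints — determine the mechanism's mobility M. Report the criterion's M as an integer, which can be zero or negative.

M = 2

[1;0;0] (link 0 is ground)
L+ [2;0;0]
P(0,1)∈J1 [2;1;0]
L+ [3;1;0]
PS(0,2)∈J2 [3;1;1]
L+ [4;1;1]
R(3,2)∈J1 [4;2;1]
P(1,3)∈J1 [4;3;1]
mobility = 9 − 6 − 1 = 2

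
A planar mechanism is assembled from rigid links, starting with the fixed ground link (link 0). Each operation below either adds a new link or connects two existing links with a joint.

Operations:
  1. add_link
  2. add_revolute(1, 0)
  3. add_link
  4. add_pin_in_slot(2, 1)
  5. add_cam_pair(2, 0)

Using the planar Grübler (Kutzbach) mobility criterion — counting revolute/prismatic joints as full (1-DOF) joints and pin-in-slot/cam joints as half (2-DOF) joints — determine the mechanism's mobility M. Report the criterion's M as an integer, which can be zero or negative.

M = 2

(L,J1,J2)=(1,0,0); link0 fixed
link1: (2,0,0)
R 1-0 [J1]: (2,1,0)
link2: (3,1,0)
PS 2-1 [J2]: (3,1,1)
C 2-0 [J2]: (3,1,2)
Grübler: 3·2 − 2·1 − 2 = 2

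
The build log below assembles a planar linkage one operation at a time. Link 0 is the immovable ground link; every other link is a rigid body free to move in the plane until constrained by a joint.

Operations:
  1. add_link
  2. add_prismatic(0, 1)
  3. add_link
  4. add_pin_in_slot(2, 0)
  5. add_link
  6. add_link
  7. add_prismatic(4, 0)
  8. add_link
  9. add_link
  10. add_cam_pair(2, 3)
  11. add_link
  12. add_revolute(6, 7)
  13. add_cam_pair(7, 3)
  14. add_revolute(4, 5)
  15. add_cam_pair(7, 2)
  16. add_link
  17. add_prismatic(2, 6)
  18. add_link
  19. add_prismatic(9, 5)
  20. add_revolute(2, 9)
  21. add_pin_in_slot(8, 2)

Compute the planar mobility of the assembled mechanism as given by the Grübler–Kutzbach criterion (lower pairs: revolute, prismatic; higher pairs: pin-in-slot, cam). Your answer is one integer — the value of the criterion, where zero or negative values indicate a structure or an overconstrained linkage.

L=1 J1=0 J2=0
add link → L=2 J1=0 J2=0
P@0,1 dof=1 J1 → L=2 J1=1 J2=0
add link → L=3 J1=1 J2=0
PS@2,0 dof=2 J2 → L=3 J1=1 J2=1
add link → L=4 J1=1 J2=1
add link → L=5 J1=1 J2=1
P@4,0 dof=1 J1 → L=5 J1=2 J2=1
add link → L=6 J1=2 J2=1
add link → L=7 J1=2 J2=1
C@2,3 dof=2 J2 → L=7 J1=2 J2=2
add link → L=8 J1=2 J2=2
R@6,7 dof=1 J1 → L=8 J1=3 J2=2
C@7,3 dof=2 J2 → L=8 J1=3 J2=3
R@4,5 dof=1 J1 → L=8 J1=4 J2=3
C@7,2 dof=2 J2 → L=8 J1=4 J2=4
add link → L=9 J1=4 J2=4
P@2,6 dof=1 J1 → L=9 J1=5 J2=4
add link → L=10 J1=5 J2=4
P@9,5 dof=1 J1 → L=10 J1=6 J2=4
R@2,9 dof=1 J1 → L=10 J1=7 J2=4
PS@8,2 dof=2 J2 → L=10 J1=7 J2=5
M=3(L−1)−2J1−J2=3·9−2·7−5=8

M = 8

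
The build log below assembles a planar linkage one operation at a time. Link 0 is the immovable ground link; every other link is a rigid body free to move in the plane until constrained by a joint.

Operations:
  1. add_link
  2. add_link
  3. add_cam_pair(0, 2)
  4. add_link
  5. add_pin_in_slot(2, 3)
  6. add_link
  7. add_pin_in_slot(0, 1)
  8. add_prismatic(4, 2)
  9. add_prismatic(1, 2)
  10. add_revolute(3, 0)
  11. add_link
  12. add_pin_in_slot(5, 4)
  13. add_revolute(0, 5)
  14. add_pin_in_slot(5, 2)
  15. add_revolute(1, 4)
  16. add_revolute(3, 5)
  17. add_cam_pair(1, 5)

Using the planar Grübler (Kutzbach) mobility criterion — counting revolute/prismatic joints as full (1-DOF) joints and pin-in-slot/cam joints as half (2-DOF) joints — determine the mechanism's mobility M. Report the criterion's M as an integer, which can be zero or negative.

M = -3

[1;0;0] (link 0 is ground)
L+ [2;0;0]
L+ [3;0;0]
C(0,2)∈J2 [3;0;1]
L+ [4;0;1]
PS(2,3)∈J2 [4;0;2]
L+ [5;0;2]
PS(0,1)∈J2 [5;0;3]
P(4,2)∈J1 [5;1;3]
P(1,2)∈J1 [5;2;3]
R(3,0)∈J1 [5;3;3]
L+ [6;3;3]
PS(5,4)∈J2 [6;3;4]
R(0,5)∈J1 [6;4;4]
PS(5,2)∈J2 [6;4;5]
R(1,4)∈J1 [6;5;5]
R(3,5)∈J1 [6;6;5]
C(1,5)∈J2 [6;6;6]
mobility = 15 − 12 − 6 = -3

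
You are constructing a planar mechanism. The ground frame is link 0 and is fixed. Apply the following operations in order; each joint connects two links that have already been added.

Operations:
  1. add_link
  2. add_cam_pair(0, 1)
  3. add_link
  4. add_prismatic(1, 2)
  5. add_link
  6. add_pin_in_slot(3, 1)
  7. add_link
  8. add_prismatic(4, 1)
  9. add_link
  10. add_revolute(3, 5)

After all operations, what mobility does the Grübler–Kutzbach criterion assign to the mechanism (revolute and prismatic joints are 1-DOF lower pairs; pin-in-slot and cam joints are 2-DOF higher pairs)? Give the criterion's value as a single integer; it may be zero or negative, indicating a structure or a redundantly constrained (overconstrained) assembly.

M = 7

ground; <1,0,0>
#1 <2,0,0>
C:0↔1 J2 <2,0,1>
#2 <3,0,1>
P:1↔2 J1 <3,1,1>
#3 <4,1,1>
PS:3↔1 J2 <4,1,2>
#4 <5,1,2>
P:4↔1 J1 <5,2,2>
#5 <6,2,2>
R:3↔5 J1 <6,3,2>
3×5 − 2×3 − 1×2 = 7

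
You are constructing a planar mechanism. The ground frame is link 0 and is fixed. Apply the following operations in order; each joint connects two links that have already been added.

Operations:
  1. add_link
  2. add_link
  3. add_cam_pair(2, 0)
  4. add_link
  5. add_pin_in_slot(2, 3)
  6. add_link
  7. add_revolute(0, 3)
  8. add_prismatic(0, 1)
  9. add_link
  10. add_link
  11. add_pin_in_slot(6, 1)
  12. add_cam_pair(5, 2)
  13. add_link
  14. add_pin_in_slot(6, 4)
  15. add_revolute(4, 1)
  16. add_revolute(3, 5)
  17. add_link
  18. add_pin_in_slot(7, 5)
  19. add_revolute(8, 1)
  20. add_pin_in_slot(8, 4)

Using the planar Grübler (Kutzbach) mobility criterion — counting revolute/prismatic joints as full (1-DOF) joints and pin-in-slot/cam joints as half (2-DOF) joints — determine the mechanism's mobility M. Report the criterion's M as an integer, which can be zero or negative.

(L,J1,J2)=(1,0,0); link0 fixed
link1: (2,0,0)
link2: (3,0,0)
C 2-0 [J2]: (3,0,1)
link3: (4,0,1)
PS 2-3 [J2]: (4,0,2)
link4: (5,0,2)
R 0-3 [J1]: (5,1,2)
P 0-1 [J1]: (5,2,2)
link5: (6,2,2)
link6: (7,2,2)
PS 6-1 [J2]: (7,2,3)
C 5-2 [J2]: (7,2,4)
link7: (8,2,4)
PS 6-4 [J2]: (8,2,5)
R 4-1 [J1]: (8,3,5)
R 3-5 [J1]: (8,4,5)
link8: (9,4,5)
PS 7-5 [J2]: (9,4,6)
R 8-1 [J1]: (9,5,6)
PS 8-4 [J2]: (9,5,7)
Grübler: 3·8 − 2·5 − 7 = 7

M = 7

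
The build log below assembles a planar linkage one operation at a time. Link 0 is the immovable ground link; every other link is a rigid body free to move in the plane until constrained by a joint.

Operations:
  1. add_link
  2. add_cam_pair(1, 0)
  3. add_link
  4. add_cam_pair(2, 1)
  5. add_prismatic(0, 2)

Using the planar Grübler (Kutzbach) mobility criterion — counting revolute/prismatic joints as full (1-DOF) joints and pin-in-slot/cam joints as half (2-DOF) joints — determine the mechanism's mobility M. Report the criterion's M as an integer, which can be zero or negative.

M = 2

ground; <1,0,0>
#1 <2,0,0>
C:1↔0 J2 <2,0,1>
#2 <3,0,1>
C:2↔1 J2 <3,0,2>
P:0↔2 J1 <3,1,2>
3×2 − 2×1 − 1×2 = 2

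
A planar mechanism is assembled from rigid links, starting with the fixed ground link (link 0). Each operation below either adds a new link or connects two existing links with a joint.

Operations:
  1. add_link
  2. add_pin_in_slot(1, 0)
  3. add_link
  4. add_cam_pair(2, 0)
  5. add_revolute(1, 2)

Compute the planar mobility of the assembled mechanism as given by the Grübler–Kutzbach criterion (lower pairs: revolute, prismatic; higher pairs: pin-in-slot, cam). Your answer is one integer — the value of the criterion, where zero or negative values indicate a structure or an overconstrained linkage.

M = 2

link 0 = ground. State L|J1|J2 = 1|0|0
+link1  2|0|0
PS(1,0) f=2→J2  2|0|1
+link2  3|0|1
C(2,0) f=2→J2  3|0|2
R(1,2) f=1→J1  3|1|2
M = 3(3−1)−2·1−2 = 6−2−2 = 2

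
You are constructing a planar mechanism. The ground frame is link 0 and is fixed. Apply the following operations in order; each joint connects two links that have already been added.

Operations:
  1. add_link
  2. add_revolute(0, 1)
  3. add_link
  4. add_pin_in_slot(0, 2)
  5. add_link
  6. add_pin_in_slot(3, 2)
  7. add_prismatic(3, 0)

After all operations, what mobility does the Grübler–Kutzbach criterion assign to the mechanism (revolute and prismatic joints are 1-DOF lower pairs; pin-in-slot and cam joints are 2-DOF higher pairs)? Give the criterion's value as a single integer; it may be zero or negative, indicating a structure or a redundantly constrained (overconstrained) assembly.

[1;0;0] (link 0 is ground)
L+ [2;0;0]
R(0,1)∈J1 [2;1;0]
L+ [3;1;0]
PS(0,2)∈J2 [3;1;1]
L+ [4;1;1]
PS(3,2)∈J2 [4;1;2]
P(3,0)∈J1 [4;2;2]
mobility = 9 − 4 − 2 = 3

M = 3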